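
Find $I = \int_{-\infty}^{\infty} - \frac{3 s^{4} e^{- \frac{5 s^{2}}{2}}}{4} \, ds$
$- \frac{9 \sqrt{10} \sqrt{\pi}}{500}$

Begin with the known integral
$$J(a) = \int_{-\infty}^{\infty} - \frac{3 e^{- a s^{2}}}{4} \, ds = - \frac{3 \sqrt{\pi}}{4 \sqrt{a}}.$$

Differentiating under the integral sign brings down a factor of $(-s^2)$:
$$\frac{dJ}{da} = \int_{-\infty}^{\infty} \frac{3 s^{2} e^{- a s^{2}}}{4} \, ds = \frac{3 \sqrt{\pi}}{8 a^{\frac{3}{2}}}.$$

Repeating twice in total — each differentiation brings down another $(-s^2)$ — gives
$$\frac{d^{2}J}{da^{2}} = \int_{-\infty}^{\infty} - \frac{3 s^{4} e^{- a s^{2}}}{4} \, ds = - \frac{9 \sqrt{\pi}}{16 a^{\frac{5}{2}}},$$
and the integrand here is exactly the target integrand, so $I = - \frac{9 \sqrt{\pi}}{16 a^{\frac{5}{2}}}$.

Setting $a = \frac{5}{2}$:
$$I = - \frac{9 \sqrt{10} \sqrt{\pi}}{500}.$$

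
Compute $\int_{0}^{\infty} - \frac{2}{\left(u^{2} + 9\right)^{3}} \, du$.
$- \frac{\pi}{648}$

Begin with the known result
$$J(a) = \int_{0}^{\infty} - \frac{2}{a^{2} + u^{2}} \, du = - \frac{\pi}{a}.$$

Differentiating under the integral sign with respect to $a$,
$$\frac{dJ}{da} = \int_{0}^{\infty} \frac{4 a}{\left(a^{2} + u^{2}\right)^{2}} \, du = \frac{\pi}{a^{2}},$$
so $\int_{0}^{\infty} - \frac{2}{\left(a^{2} + u^{2}\right)^{2}} \, du = - \frac{\pi}{2 a^{3}}$.

Repeating — each differentiation of $1/(u^2+a^2)^j$ produces $-2ja/(u^2+a^2)^{j+1}$ — and dividing through by $-2ja$ at each step yields, after $2$ differentiations in total,
$$\int_{0}^{\infty} - \frac{2}{\left(a^{2} + u^{2}\right)^{3}} \, du = - \frac{3 \pi}{8 a^{5}}.$$

Setting $a = 3$:
$$I = - \frac{\pi}{648}.$$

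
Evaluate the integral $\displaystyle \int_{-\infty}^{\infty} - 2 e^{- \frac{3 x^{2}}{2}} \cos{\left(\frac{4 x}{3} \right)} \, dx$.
$- \frac{2 \sqrt{6} \sqrt{\pi}}{3 e^{\frac{8}{27}}}$

Let $b$ denote the cosine frequency and define $I(b) = \int_{-\infty}^{\infty} - 2 e^{- \frac{3 x^{2}}{2}} \cos{\left(b x \right)} \, dx$.

Differentiating under the integral sign,
$$I'(b) = \int_{-\infty}^{\infty} 2 x e^{- \frac{3 x^{2}}{2}} \sin{\left(b x \right)} \, dx.$$

Integrate $\int_{-\infty}^{\infty} x \sin(b x)\, e^{- \frac{3 x^{2}}{2}}\, dx$ by parts with $u = \sin(b x)$ and $dv = x\, e^{- \frac{3 x^{2}}{2}}\, dx$, giving $v = - \frac{e^{- \frac{3 x^{2}}{2}}}{3}$. The boundary term vanishes and
$$\int_{-\infty}^{\infty} x \sin(b x)\, e^{- \frac{3 x^{2}}{2}}\, dx = \frac{b}{3} \int_{-\infty}^{\infty} \cos(b x)\, e^{- \frac{3 x^{2}}{2}}\, dx,$$
so $I'(b) = - \frac{b}{3}\, I(b)$.

This is a separable first-order ODE; solving with the initial condition $I(0) = \int_{-\infty}^{\infty} - 2 e^{- \frac{3 x^{2}}{2}}\,dx = - \frac{2 \sqrt{6} \sqrt{\pi}}{3}$ gives
$$I(b) = - \frac{2 \sqrt{6} \sqrt{\pi} e^{- \frac{b^{2}}{6}}}{3}.$$

Setting $b = \frac{4}{3}$:
$$I = - \frac{2 \sqrt{6} \sqrt{\pi}}{3 e^{\frac{8}{27}}}.$$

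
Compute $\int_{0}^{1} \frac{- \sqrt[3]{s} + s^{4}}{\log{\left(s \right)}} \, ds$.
$\log{\left(\frac{15}{4} \right)}$

Consider the one-parameter family: let $I(a) = \int_{0}^{1} \frac{- \sqrt[3]{s} + s^{a}}{\log{\left(s \right)}} \, ds$.

Since $\dfrac{\partial}{\partial a}\,s^{a} = s^{a} \ln s$, the $\ln s$ in the denominator cancels and
$$\frac{dI}{da} = \int_{0}^{1} s^{a} \, ds = \left[\frac{s^{a+1}}{a+1}\right]_0^1 = \frac{1}{a + 1}.$$

Integrating with respect to $a$ gives $I(a) = \log{\left(\frac{3 a}{4} + \frac{3}{4} \right)} + C$.

At $a = \frac{1}{3}$ the integrand is identically $0$, so $I(\frac{1}{3}) = 0$. The closed form gives $0$, hence $C = 0$.

Setting $a = 4$:
$$I = \log{\left(\frac{15}{4} \right)}.$$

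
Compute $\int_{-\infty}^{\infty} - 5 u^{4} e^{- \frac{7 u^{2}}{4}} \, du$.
$- \frac{120 \sqrt{7} \sqrt{\pi}}{343}$

Start from the elementary integral
$$J(a) = \int_{-\infty}^{\infty} - 5 e^{- a u^{2}} \, du = - \frac{5 \sqrt{\pi}}{\sqrt{a}}.$$

Differentiating under the integral sign brings down a factor of $(-u^2)$:
$$\frac{dJ}{da} = \int_{-\infty}^{\infty} 5 u^{2} e^{- a u^{2}} \, du = \frac{5 \sqrt{\pi}}{2 a^{\frac{3}{2}}}.$$

Repeating twice in total — each differentiation brings down another $(-u^2)$ — gives
$$\frac{d^{2}J}{da^{2}} = \int_{-\infty}^{\infty} - 5 u^{4} e^{- a u^{2}} \, du = - \frac{15 \sqrt{\pi}}{4 a^{\frac{5}{2}}},$$
and the integrand here is exactly the target integrand, so $I = - \frac{15 \sqrt{\pi}}{4 a^{\frac{5}{2}}}$.

Setting $a = \frac{7}{4}$:
$$I = - \frac{120 \sqrt{7} \sqrt{\pi}}{343}.$$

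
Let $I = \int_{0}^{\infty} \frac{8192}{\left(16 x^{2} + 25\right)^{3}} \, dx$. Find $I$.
$\frac{384 \pi}{3125}$

Start from the standard arctangent integral
$$J(a) = \int_{0}^{\infty} \frac{2}{a^{2} + x^{2}} \, dx = \frac{\pi}{a}.$$

Differentiating under the integral sign with respect to $a$,
$$\frac{dJ}{da} = \int_{0}^{\infty} - \frac{4 a}{\left(a^{2} + x^{2}\right)^{2}} \, dx = - \frac{\pi}{a^{2}},$$
so $\int_{0}^{\infty} \frac{2}{\left(a^{2} + x^{2}\right)^{2}} \, dx = \frac{\pi}{2 a^{3}}$.

Repeating — each differentiation of $1/(x^2+a^2)^j$ produces $-2ja/(x^2+a^2)^{j+1}$ — and dividing through by $-2ja$ at each step yields, after $2$ differentiations in total,
$$\int_{0}^{\infty} \frac{2}{\left(a^{2} + x^{2}\right)^{3}} \, dx = \frac{3 \pi}{8 a^{5}}.$$

Setting $a = \frac{5}{4}$:
$$I = \frac{384 \pi}{3125}.$$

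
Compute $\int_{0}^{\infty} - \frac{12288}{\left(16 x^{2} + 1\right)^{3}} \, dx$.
$- 576 \pi$

Recall the elementary integral
$$J(a) = \int_{0}^{\infty} - \frac{3}{a^{2} + x^{2}} \, dx = - \frac{3 \pi}{2 a}.$$

Differentiating under the integral sign with respect to $a$,
$$\frac{dJ}{da} = \int_{0}^{\infty} \frac{6 a}{\left(a^{2} + x^{2}\right)^{2}} \, dx = \frac{3 \pi}{2 a^{2}},$$
so $\int_{0}^{\infty} - \frac{3}{\left(a^{2} + x^{2}\right)^{2}} \, dx = - \frac{3 \pi}{4 a^{3}}$.

Repeating — each differentiation of $1/(x^2+a^2)^j$ produces $-2ja/(x^2+a^2)^{j+1}$ — and dividing through by $-2ja$ at each step yields, after $2$ differentiations in total,
$$\int_{0}^{\infty} - \frac{3}{\left(a^{2} + x^{2}\right)^{3}} \, dx = - \frac{9 \pi}{16 a^{5}}.$$

Setting $a = \frac{1}{4}$:
$$I = - 576 \pi.$$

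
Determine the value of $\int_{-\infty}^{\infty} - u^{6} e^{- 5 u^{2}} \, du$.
$- \frac{3 \sqrt{5} \sqrt{\pi}}{1000}$

Begin with the known integral
$$J(a) = \int_{-\infty}^{\infty} - e^{- a u^{2}} \, du = - \frac{\sqrt{\pi}}{\sqrt{a}}.$$

Differentiating under the integral sign brings down a factor of $(-u^2)$:
$$\frac{dJ}{da} = \int_{-\infty}^{\infty} u^{2} e^{- a u^{2}} \, du = \frac{\sqrt{\pi}}{2 a^{\frac{3}{2}}}.$$

Repeating $3$ times in total — each differentiation brings down another $(-u^2)$ — gives
$$\frac{d^{3}J}{da^{3}} = \int_{-\infty}^{\infty} u^{6} e^{- a u^{2}} \, du = \frac{15 \sqrt{\pi}}{8 a^{\frac{7}{2}}},$$
and the integrand here is $(-1)^{3}$ times the target integrand, so $I = (-1)^{3}\,\frac{d^{3}J}{da^{3}} = - \frac{15 \sqrt{\pi}}{8 a^{\frac{7}{2}}}$.

Setting $a = 5$:
$$I = - \frac{3 \sqrt{5} \sqrt{\pi}}{1000}.$$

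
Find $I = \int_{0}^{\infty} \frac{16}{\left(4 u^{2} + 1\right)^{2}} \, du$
$2 \pi$

Begin with the known result
$$J(a) = \int_{0}^{\infty} \frac{1}{a^{2} + u^{2}} \, du = \frac{\pi}{2 a}.$$

Differentiating under the integral sign with respect to $a$,
$$\frac{dJ}{da} = \int_{0}^{\infty} - \frac{2 a}{\left(a^{2} + u^{2}\right)^{2}} \, du = - \frac{\pi}{2 a^{2}},$$
so $\int_{0}^{\infty} \frac{1}{\left(a^{2} + u^{2}\right)^{2}} \, du = \frac{\pi}{4 a^{3}}$.

Setting $a = \frac{1}{2}$:
$$I = 2 \pi.$$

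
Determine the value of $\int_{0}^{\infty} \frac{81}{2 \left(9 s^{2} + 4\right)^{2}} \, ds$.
$\frac{27 \pi}{64}$

Begin with the known result
$$J(a) = \int_{0}^{\infty} \frac{1}{2 \left(a^{2} + s^{2}\right)} \, ds = \frac{\pi}{4 a}.$$

Differentiating under the integral sign with respect to $a$,
$$\frac{dJ}{da} = \int_{0}^{\infty} - \frac{a}{\left(a^{2} + s^{2}\right)^{2}} \, ds = - \frac{\pi}{4 a^{2}},$$
so $\int_{0}^{\infty} \frac{1}{2 \left(a^{2} + s^{2}\right)^{2}} \, ds = \frac{\pi}{8 a^{3}}$.

Setting $a = \frac{2}{3}$:
$$I = \frac{27 \pi}{64}.$$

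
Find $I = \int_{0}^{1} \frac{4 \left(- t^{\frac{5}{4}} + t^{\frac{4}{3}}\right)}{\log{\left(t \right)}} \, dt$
$- \log{\left(\frac{531441}{614656} \right)}$

Introduce a parameter $a$ in the exponent: let $I(a) = \int_{0}^{1} \frac{4 \left(t^{\frac{4}{3}} - t^{a}\right)}{\log{\left(t \right)}} \, dt$.

Since $\dfrac{\partial}{\partial a}\,t^{a} = t^{a} \ln t$, the $\ln t$ in the denominator cancels and
$$\frac{dI}{da} = \int_{0}^{1} -4 t^{a} \, dt = -4 \left[\frac{t^{a+1}}{a+1}\right]_0^1 = - \frac{4}{a + 1}.$$

Integrating with respect to $a$ gives $I(a) = - \log{\left(\frac{81 \left(a + 1\right)^{4}}{2401} \right)} + C$.

At $a = \frac{4}{3}$ the integrand is identically $0$, so $I(\frac{4}{3}) = 0$. The closed form gives $0$, hence $C = 0$.

Setting $a = \frac{5}{4}$:
$$I = - \log{\left(\frac{531441}{614656} \right)}.$$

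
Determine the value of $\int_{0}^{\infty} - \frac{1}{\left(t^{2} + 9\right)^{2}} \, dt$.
$- \frac{\pi}{108}$

Recall the elementary integral
$$J(a) = \int_{0}^{\infty} - \frac{1}{a^{2} + t^{2}} \, dt = - \frac{\pi}{2 a}.$$

Differentiating under the integral sign with respect to $a$,
$$\frac{dJ}{da} = \int_{0}^{\infty} \frac{2 a}{\left(a^{2} + t^{2}\right)^{2}} \, dt = \frac{\pi}{2 a^{2}},$$
so $\int_{0}^{\infty} - \frac{1}{\left(a^{2} + t^{2}\right)^{2}} \, dt = - \frac{\pi}{4 a^{3}}$.

Setting $a = 3$:
$$I = - \frac{\pi}{108}.$$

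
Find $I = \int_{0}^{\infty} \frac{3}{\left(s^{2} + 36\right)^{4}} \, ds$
$\frac{5 \pi}{2985984}$

Begin with the known result
$$J(a) = \int_{0}^{\infty} \frac{3}{a^{2} + s^{2}} \, ds = \frac{3 \pi}{2 a}.$$

Differentiating under the integral sign with respect to $a$,
$$\frac{dJ}{da} = \int_{0}^{\infty} - \frac{6 a}{\left(a^{2} + s^{2}\right)^{2}} \, ds = - \frac{3 \pi}{2 a^{2}},$$
so $\int_{0}^{\infty} \frac{3}{\left(a^{2} + s^{2}\right)^{2}} \, ds = \frac{3 \pi}{4 a^{3}}$.

Repeating — each differentiation of $1/(s^2+a^2)^j$ produces $-2ja/(s^2+a^2)^{j+1}$ — and dividing through by $-2ja$ at each step yields, after $3$ differentiations in total,
$$\int_{0}^{\infty} \frac{3}{\left(a^{2} + s^{2}\right)^{4}} \, ds = \frac{15 \pi}{32 a^{7}}.$$

Setting $a = 6$:
$$I = \frac{5 \pi}{2985984}.$$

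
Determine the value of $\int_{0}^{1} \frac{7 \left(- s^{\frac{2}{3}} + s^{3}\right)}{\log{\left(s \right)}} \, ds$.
$- \log{\left(\frac{78125}{35831808} \right)}$

Introduce a parameter $a$ in the exponent: let $I(a) = \int_{0}^{1} \frac{7 \left(s^{3} - s^{a}\right)}{\log{\left(s \right)}} \, ds$.

Since $\dfrac{\partial}{\partial a}\,s^{a} = s^{a} \ln s$, the $\ln s$ in the denominator cancels and
$$\frac{dI}{da} = \int_{0}^{1} -7 s^{a} \, ds = -7 \left[\frac{s^{a+1}}{a+1}\right]_0^1 = - \frac{7}{a + 1}.$$

Integrating with respect to $a$ gives $I(a) = - \log{\left(\frac{\left(a + 1\right)^{7}}{16384} \right)} + C$.

At $a = 3$ the integrand is identically $0$, so $I(3) = 0$. The closed form gives $0$, hence $C = 0$.

Setting $a = \frac{2}{3}$:
$$I = - \log{\left(\frac{78125}{35831808} \right)}.$$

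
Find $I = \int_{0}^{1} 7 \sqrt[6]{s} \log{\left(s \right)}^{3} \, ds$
$- \frac{7776}{343}$

Start from the elementary integral
$$J(a) = \int_{0}^{1} 7 s^{a} \, ds = \frac{7}{a + 1}.$$

Differentiating under the integral sign brings down a factor of $\ln s$:
$$\frac{dJ}{da} = \int_{0}^{1} 7 s^{a} \log{\left(s \right)} \, ds = - \frac{7}{\left(a + 1\right)^{2}}.$$

Repeating $3$ times in total — each differentiation brings down another $\ln s$ — gives
$$\frac{d^{3}J}{da^{3}} = \int_{0}^{1} 7 s^{a} \log{\left(s \right)}^{3} \, ds = - \frac{42}{\left(a + 1\right)^{4}},$$
and the integrand here is exactly the target integrand, so $I = - \frac{42}{\left(a + 1\right)^{4}}$.

Setting $a = \frac{1}{6}$:
$$I = - \frac{7776}{343}.$$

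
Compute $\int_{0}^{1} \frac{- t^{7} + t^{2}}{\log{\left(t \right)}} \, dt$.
$\log{\left(\frac{3}{8} \right)}$

Introduce a parameter $a$ in the exponent: let $I(a) = \int_{0}^{1} \frac{- t^{7} + t^{a}}{\log{\left(t \right)}} \, dt$.

Since $\dfrac{\partial}{\partial a}\,t^{a} = t^{a} \ln t$, the $\ln t$ in the denominator cancels and
$$\frac{dI}{da} = \int_{0}^{1} t^{a} \, dt = \left[\frac{t^{a+1}}{a+1}\right]_0^1 = \frac{1}{a + 1}.$$

Integrating with respect to $a$ gives $I(a) = \log{\left(\frac{a}{8} + \frac{1}{8} \right)} + C$.

At $a = 7$ the integrand is identically $0$, so $I(7) = 0$. The closed form gives $0$, hence $C = 0$.

Setting $a = 2$:
$$I = \log{\left(\frac{3}{8} \right)}.$$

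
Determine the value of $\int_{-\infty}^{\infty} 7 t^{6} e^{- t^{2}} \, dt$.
$\frac{105 \sqrt{\pi}}{8}$

Begin with the known integral
$$J(a) = \int_{-\infty}^{\infty} 7 e^{- a t^{2}} \, dt = \frac{7 \sqrt{\pi}}{\sqrt{a}}.$$

Differentiating under the integral sign brings down a factor of $(-t^2)$:
$$\frac{dJ}{da} = \int_{-\infty}^{\infty} - 7 t^{2} e^{- a t^{2}} \, dt = - \frac{7 \sqrt{\pi}}{2 a^{\frac{3}{2}}}.$$

Repeating $3$ times in total — each differentiation brings down another $(-t^2)$ — gives
$$\frac{d^{3}J}{da^{3}} = \int_{-\infty}^{\infty} - 7 t^{6} e^{- a t^{2}} \, dt = - \frac{105 \sqrt{\pi}}{8 a^{\frac{7}{2}}},$$
and the integrand here is $(-1)^{3}$ times the target integrand, so $I = (-1)^{3}\,\frac{d^{3}J}{da^{3}} = \frac{105 \sqrt{\pi}}{8 a^{\frac{7}{2}}}$.

Setting $a = 1$:
$$I = \frac{105 \sqrt{\pi}}{8}.$$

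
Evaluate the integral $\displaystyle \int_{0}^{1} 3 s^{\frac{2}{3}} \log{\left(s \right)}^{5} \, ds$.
$- \frac{52488}{3125}$

Start from the elementary integral
$$J(a) = \int_{0}^{1} 3 s^{a} \, ds = \frac{3}{a + 1}.$$

Differentiating under the integral sign brings down a factor of $\ln s$:
$$\frac{dJ}{da} = \int_{0}^{1} 3 s^{a} \log{\left(s \right)} \, ds = - \frac{3}{\left(a + 1\right)^{2}}.$$

Repeating $5$ times in total — each differentiation brings down another $\ln s$ — gives
$$\frac{d^{5}J}{da^{5}} = \int_{0}^{1} 3 s^{a} \log{\left(s \right)}^{5} \, ds = - \frac{360}{\left(a + 1\right)^{6}},$$
and the integrand here is exactly the target integrand, so $I = - \frac{360}{\left(a + 1\right)^{6}}$.

Setting $a = \frac{2}{3}$:
$$I = - \frac{52488}{3125}.$$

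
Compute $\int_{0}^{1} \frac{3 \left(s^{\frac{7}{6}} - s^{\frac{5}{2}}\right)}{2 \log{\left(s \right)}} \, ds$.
$\log{\left(\frac{13 \sqrt{273}}{441} \right)}$

Introduce a parameter $a$ in the exponent: let $I(a) = \int_{0}^{1} \frac{3 \left(- s^{\frac{5}{2}} + s^{a}\right)}{2 \log{\left(s \right)}} \, ds$.

Since $\dfrac{\partial}{\partial a}\,s^{a} = s^{a} \ln s$, the $\ln s$ in the denominator cancels and
$$\frac{dI}{da} = \int_{0}^{1} \frac{3}{2} s^{a} \, ds = \frac{3}{2} \left[\frac{s^{a+1}}{a+1}\right]_0^1 = \frac{3}{2 \left(a + 1\right)}.$$

Integrating with respect to $a$ gives $I(a) = \log{\left(\frac{2 \sqrt{14} \left(a + 1\right)^{\frac{3}{2}}}{49} \right)} + C$.

At $a = \frac{5}{2}$ the integrand is identically $0$, so $I(\frac{5}{2}) = 0$. The closed form gives $0$, hence $C = 0$.

Setting $a = \frac{7}{6}$:
$$I = \log{\left(\frac{13 \sqrt{273}}{441} \right)}.$$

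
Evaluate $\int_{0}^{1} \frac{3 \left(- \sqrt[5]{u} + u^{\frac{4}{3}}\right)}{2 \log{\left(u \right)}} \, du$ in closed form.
$\log{\left(\frac{35 \sqrt{70}}{108} \right)}$

Introduce a parameter $a$ in the exponent: let $I(a) = \int_{0}^{1} \frac{3 \left(- \sqrt[5]{u} + u^{a}\right)}{2 \log{\left(u \right)}} \, du$.

Since $\dfrac{\partial}{\partial a}\,u^{a} = u^{a} \ln u$, the $\ln u$ in the denominator cancels and
$$\frac{dI}{da} = \int_{0}^{1} \frac{3}{2} u^{a} \, du = \frac{3}{2} \left[\frac{u^{a+1}}{a+1}\right]_0^1 = \frac{3}{2 \left(a + 1\right)}.$$

Integrating with respect to $a$ gives $I(a) = \log{\left(\frac{5 \sqrt{30} \left(a + 1\right)^{\frac{3}{2}}}{36} \right)} + C$.

At $a = \frac{1}{5}$ the integrand is identically $0$, so $I(\frac{1}{5}) = 0$. The closed form gives $0$, hence $C = 0$.

Setting $a = \frac{4}{3}$:
$$I = \log{\left(\frac{35 \sqrt{70}}{108} \right)}.$$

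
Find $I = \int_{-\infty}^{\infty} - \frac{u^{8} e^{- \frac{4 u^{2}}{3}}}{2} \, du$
$- \frac{8505 \sqrt{3} \sqrt{\pi}}{16384}$

Start from the elementary integral
$$J(a) = \int_{-\infty}^{\infty} - \frac{e^{- a u^{2}}}{2} \, du = - \frac{\sqrt{\pi}}{2 \sqrt{a}}.$$

Differentiating under the integral sign brings down a factor of $(-u^2)$:
$$\frac{dJ}{da} = \int_{-\infty}^{\infty} \frac{u^{2} e^{- a u^{2}}}{2} \, du = \frac{\sqrt{\pi}}{4 a^{\frac{3}{2}}}.$$

Repeating $4$ times in total — each differentiation brings down another $(-u^2)$ — gives
$$\frac{d^{4}J}{da^{4}} = \int_{-\infty}^{\infty} - \frac{u^{8} e^{- a u^{2}}}{2} \, du = - \frac{105 \sqrt{\pi}}{32 a^{\frac{9}{2}}},$$
and the integrand here is exactly the target integrand, so $I = - \frac{105 \sqrt{\pi}}{32 a^{\frac{9}{2}}}$.

Setting $a = \frac{4}{3}$:
$$I = - \frac{8505 \sqrt{3} \sqrt{\pi}}{16384}.$$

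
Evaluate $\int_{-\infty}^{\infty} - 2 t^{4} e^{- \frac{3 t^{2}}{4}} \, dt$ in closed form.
$- \frac{16 \sqrt{3} \sqrt{\pi}}{9}$

Begin with the known integral
$$J(a) = \int_{-\infty}^{\infty} - 2 e^{- a t^{2}} \, dt = - \frac{2 \sqrt{\pi}}{\sqrt{a}}.$$

Differentiating under the integral sign brings down a factor of $(-t^2)$:
$$\frac{dJ}{da} = \int_{-\infty}^{\infty} 2 t^{2} e^{- a t^{2}} \, dt = \frac{\sqrt{\pi}}{a^{\frac{3}{2}}}.$$

Repeating twice in total — each differentiation brings down another $(-t^2)$ — gives
$$\frac{d^{2}J}{da^{2}} = \int_{-\infty}^{\infty} - 2 t^{4} e^{- a t^{2}} \, dt = - \frac{3 \sqrt{\pi}}{2 a^{\frac{5}{2}}},$$
and the integrand here is exactly the target integrand, so $I = - \frac{3 \sqrt{\pi}}{2 a^{\frac{5}{2}}}$.

Setting $a = \frac{3}{4}$:
$$I = - \frac{16 \sqrt{3} \sqrt{\pi}}{9}.$$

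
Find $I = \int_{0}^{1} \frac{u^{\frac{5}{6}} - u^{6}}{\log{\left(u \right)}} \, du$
$- \log{\left(42 \right)} + \log{\left(11 \right)}$

Consider the one-parameter family: let $I(a) = \int_{0}^{1} \frac{u^{\frac{5}{6}} - u^{a}}{\log{\left(u \right)}} \, du$.

Since $\dfrac{\partial}{\partial a}\,u^{a} = u^{a} \ln u$, the $\ln u$ in the denominator cancels and
$$\frac{dI}{da} = \int_{0}^{1} -1 u^{a} \, du = -1 \left[\frac{u^{a+1}}{a+1}\right]_0^1 = - \frac{1}{a + 1}.$$

Integrating with respect to $a$ gives $I(a) = - \log{\left(\frac{6 a}{11} + \frac{6}{11} \right)} + C$.

At $a = \frac{5}{6}$ the integrand is identically $0$, so $I(\frac{5}{6}) = 0$. The closed form gives $0$, hence $C = 0$.

Setting $a = 6$:
$$I = - \log{\left(42 \right)} + \log{\left(11 \right)}.$$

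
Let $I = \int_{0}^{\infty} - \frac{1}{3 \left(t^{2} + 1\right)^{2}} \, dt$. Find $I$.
$- \frac{\pi}{12}$

Begin with the known result
$$J(a) = \int_{0}^{\infty} - \frac{1}{3 \left(a^{2} + t^{2}\right)} \, dt = - \frac{\pi}{6 a}.$$

Differentiating under the integral sign with respect to $a$,
$$\frac{dJ}{da} = \int_{0}^{\infty} \frac{2 a}{3 \left(a^{2} + t^{2}\right)^{2}} \, dt = \frac{\pi}{6 a^{2}},$$
so $\int_{0}^{\infty} - \frac{1}{3 \left(a^{2} + t^{2}\right)^{2}} \, dt = - \frac{\pi}{12 a^{3}}$.

Setting $a = 1$:
$$I = - \frac{\pi}{12}.$$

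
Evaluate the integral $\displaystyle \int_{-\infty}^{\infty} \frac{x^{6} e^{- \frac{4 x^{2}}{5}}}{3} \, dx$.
$\frac{625 \sqrt{5} \sqrt{\pi}}{1024}$

Consider the simpler parametrised integral
$$J(a) = \int_{-\infty}^{\infty} \frac{e^{- a x^{2}}}{3} \, dx = \frac{\sqrt{\pi}}{3 \sqrt{a}}.$$

Differentiating under the integral sign brings down a factor of $(-x^2)$:
$$\frac{dJ}{da} = \int_{-\infty}^{\infty} - \frac{x^{2} e^{- a x^{2}}}{3} \, dx = - \frac{\sqrt{\pi}}{6 a^{\frac{3}{2}}}.$$

Repeating $3$ times in total — each differentiation brings down another $(-x^2)$ — gives
$$\frac{d^{3}J}{da^{3}} = \int_{-\infty}^{\infty} - \frac{x^{6} e^{- a x^{2}}}{3} \, dx = - \frac{5 \sqrt{\pi}}{8 a^{\frac{7}{2}}},$$
and the integrand here is $(-1)^{3}$ times the target integrand, so $I = (-1)^{3}\,\frac{d^{3}J}{da^{3}} = \frac{5 \sqrt{\pi}}{8 a^{\frac{7}{2}}}$.

Setting $a = \frac{4}{5}$:
$$I = \frac{625 \sqrt{5} \sqrt{\pi}}{1024}.$$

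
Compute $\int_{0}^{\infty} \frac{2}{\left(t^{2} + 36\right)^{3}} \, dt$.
$\frac{\pi}{20736}$

Begin with the known result
$$J(a) = \int_{0}^{\infty} \frac{2}{a^{2} + t^{2}} \, dt = \frac{\pi}{a}.$$

Differentiating under the integral sign with respect to $a$,
$$\frac{dJ}{da} = \int_{0}^{\infty} - \frac{4 a}{\left(a^{2} + t^{2}\right)^{2}} \, dt = - \frac{\pi}{a^{2}},$$
so $\int_{0}^{\infty} \frac{2}{\left(a^{2} + t^{2}\right)^{2}} \, dt = \frac{\pi}{2 a^{3}}$.

Repeating — each differentiation of $1/(t^2+a^2)^j$ produces $-2ja/(t^2+a^2)^{j+1}$ — and dividing through by $-2ja$ at each step yields, after $2$ differentiations in total,
$$\int_{0}^{\infty} \frac{2}{\left(a^{2} + t^{2}\right)^{3}} \, dt = \frac{3 \pi}{8 a^{5}}.$$

Setting $a = 6$:
$$I = \frac{\pi}{20736}.$$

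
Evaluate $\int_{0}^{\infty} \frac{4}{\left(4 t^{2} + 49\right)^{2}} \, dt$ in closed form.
$\frac{\pi}{686}$

Start from the standard arctangent integral
$$J(a) = \int_{0}^{\infty} \frac{1}{4 \left(a^{2} + t^{2}\right)} \, dt = \frac{\pi}{8 a}.$$

Differentiating under the integral sign with respect to $a$,
$$\frac{dJ}{da} = \int_{0}^{\infty} - \frac{a}{2 \left(a^{2} + t^{2}\right)^{2}} \, dt = - \frac{\pi}{8 a^{2}},$$
so $\int_{0}^{\infty} \frac{1}{4 \left(a^{2} + t^{2}\right)^{2}} \, dt = \frac{\pi}{16 a^{3}}$.

Setting $a = \frac{7}{2}$:
$$I = \frac{\pi}{686}.$$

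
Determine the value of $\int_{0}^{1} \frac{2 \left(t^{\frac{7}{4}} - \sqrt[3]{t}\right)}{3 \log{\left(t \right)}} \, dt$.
$- \log{\left(\frac{4 \sqrt[3]{132}}{33} \right)}$

Introduce a parameter $a$ in the exponent: let $I(a) = \int_{0}^{1} \frac{2 \left(t^{\frac{7}{4}} - t^{a}\right)}{3 \log{\left(t \right)}} \, dt$.

Since $\dfrac{\partial}{\partial a}\,t^{a} = t^{a} \ln t$, the $\ln t$ in the denominator cancels and
$$\frac{dI}{da} = \int_{0}^{1} - \frac{2}{3} t^{a} \, dt = - \frac{2}{3} \left[\frac{t^{a+1}}{a+1}\right]_0^1 = - \frac{2}{3 a + 3}.$$

Integrating with respect to $a$ gives $I(a) = - \log{\left(\frac{2 \sqrt[3]{22} \left(a + 1\right)^{\frac{2}{3}}}{11} \right)} + C$.

At $a = \frac{7}{4}$ the integrand is identically $0$, so $I(\frac{7}{4}) = 0$. The closed form gives $0$, hence $C = 0$.

Setting $a = \frac{1}{3}$:
$$I = - \log{\left(\frac{4 \sqrt[3]{132}}{33} \right)}.$$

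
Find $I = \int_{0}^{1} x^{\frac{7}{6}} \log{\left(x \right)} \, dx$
$- \frac{36}{169}$

Start from the elementary integral
$$J(a) = \int_{0}^{1} x^{a} \, dx = \frac{1}{a + 1}.$$

Differentiating under the integral sign brings down a factor of $\ln x$:
$$\frac{dJ}{da} = \int_{0}^{1} x^{a} \log{\left(x \right)} \, dx = - \frac{1}{\left(a + 1\right)^{2}}.$$

The integral on the left is $I$, so $I = - \frac{1}{\left(a + 1\right)^{2}}$.

Setting $a = \frac{7}{6}$:
$$I = - \frac{36}{169}.$$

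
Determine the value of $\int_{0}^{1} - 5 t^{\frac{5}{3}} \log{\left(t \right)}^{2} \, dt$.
$- \frac{135}{256}$

Start from the elementary integral
$$J(a) = \int_{0}^{1} - 5 t^{a} \, dt = - \frac{5}{a + 1}.$$

Differentiating under the integral sign brings down a factor of $\ln t$:
$$\frac{dJ}{da} = \int_{0}^{1} - 5 t^{a} \log{\left(t \right)} \, dt = \frac{5}{\left(a + 1\right)^{2}}.$$

Repeating twice in total — each differentiation brings down another $\ln t$ — gives
$$\frac{d^{2}J}{da^{2}} = \int_{0}^{1} - 5 t^{a} \log{\left(t \right)}^{2} \, dt = - \frac{10}{\left(a + 1\right)^{3}},$$
and the integrand here is exactly the target integrand, so $I = - \frac{10}{\left(a + 1\right)^{3}}$.

Setting $a = \frac{5}{3}$:
$$I = - \frac{135}{256}.$$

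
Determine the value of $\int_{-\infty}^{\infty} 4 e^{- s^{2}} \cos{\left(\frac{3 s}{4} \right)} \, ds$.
$\frac{4 \sqrt{\pi}}{e^{\frac{9}{64}}}$

Define $I(b) = \int_{-\infty}^{\infty} 4 e^{- s^{2}} \cos{\left(b s \right)} \, ds$.

Differentiating under the integral sign,
$$I'(b) = \int_{-\infty}^{\infty} - 4 s e^{- s^{2}} \sin{\left(b s \right)} \, ds.$$

Integrate $\int_{-\infty}^{\infty} s \sin(b s)\, e^{- s^{2}}\, ds$ by parts with $u = \sin(b s)$ and $dv = s\, e^{- s^{2}}\, ds$, giving $v = - \frac{e^{- s^{2}}}{2}$. The boundary term vanishes and
$$\int_{-\infty}^{\infty} s \sin(b s)\, e^{- s^{2}}\, ds = \frac{b}{2} \int_{-\infty}^{\infty} \cos(b s)\, e^{- s^{2}}\, ds,$$
so $I'(b) = - \frac{b}{2}\, I(b)$.

This is a separable first-order ODE; solving with the initial condition $I(0) = \int_{-\infty}^{\infty} 4 e^{- s^{2}}\,ds = 4 \sqrt{\pi}$ gives
$$I(b) = 4 \sqrt{\pi} e^{- \frac{b^{2}}{4}}.$$

Setting $b = \frac{3}{4}$:
$$I = \frac{4 \sqrt{\pi}}{e^{\frac{9}{64}}}.$$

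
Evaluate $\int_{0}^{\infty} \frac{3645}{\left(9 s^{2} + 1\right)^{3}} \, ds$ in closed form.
$\frac{3645 \pi}{16}$

Begin with the known result
$$J(a) = \int_{0}^{\infty} \frac{5}{a^{2} + s^{2}} \, ds = \frac{5 \pi}{2 a}.$$

Differentiating under the integral sign with respect to $a$,
$$\frac{dJ}{da} = \int_{0}^{\infty} - \frac{10 a}{\left(a^{2} + s^{2}\right)^{2}} \, ds = - \frac{5 \pi}{2 a^{2}},$$
so $\int_{0}^{\infty} \frac{5}{\left(a^{2} + s^{2}\right)^{2}} \, ds = \frac{5 \pi}{4 a^{3}}$.

Repeating — each differentiation of $1/(s^2+a^2)^j$ produces $-2ja/(s^2+a^2)^{j+1}$ — and dividing through by $-2ja$ at each step yields, after $2$ differentiations in total,
$$\int_{0}^{\infty} \frac{5}{\left(a^{2} + s^{2}\right)^{3}} \, ds = \frac{15 \pi}{16 a^{5}}.$$

Setting $a = \frac{1}{3}$:
$$I = \frac{3645 \pi}{16}.$$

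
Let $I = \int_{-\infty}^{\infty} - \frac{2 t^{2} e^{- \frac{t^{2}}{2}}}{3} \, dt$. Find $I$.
$- \frac{2 \sqrt{2} \sqrt{\pi}}{3}$

Start from the elementary integral
$$J(a) = \int_{-\infty}^{\infty} - \frac{2 e^{- a t^{2}}}{3} \, dt = - \frac{2 \sqrt{\pi}}{3 \sqrt{a}}.$$

Differentiating under the integral sign brings down a factor of $(-t^2)$:
$$\frac{dJ}{da} = \int_{-\infty}^{\infty} \frac{2 t^{2} e^{- a t^{2}}}{3} \, dt = \frac{\sqrt{\pi}}{3 a^{\frac{3}{2}}}.$$

The integral on the left is $-I$, so $I = - \frac{\sqrt{\pi}}{3 a^{\frac{3}{2}}}$.

Setting $a = \frac{1}{2}$:
$$I = - \frac{2 \sqrt{2} \sqrt{\pi}}{3}.$$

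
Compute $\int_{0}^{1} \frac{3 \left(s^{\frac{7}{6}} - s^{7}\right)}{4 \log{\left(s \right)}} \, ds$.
$\log{\left(\frac{13^{\frac{3}{4}} \sqrt[4]{3}}{24} \right)}$

Replace the exponent $\frac{7}{6}$ by a parameter $a$: let $I(a) = \int_{0}^{1} \frac{3 \left(- s^{7} + s^{a}\right)}{4 \log{\left(s \right)}} \, ds$.

Since $\dfrac{\partial}{\partial a}\,s^{a} = s^{a} \ln s$, the $\ln s$ in the denominator cancels and
$$\frac{dI}{da} = \int_{0}^{1} \frac{3}{4} s^{a} \, ds = \frac{3}{4} \left[\frac{s^{a+1}}{a+1}\right]_0^1 = \frac{3}{4 \left(a + 1\right)}.$$

Integrating with respect to $a$ gives $I(a) = \frac{3 \log{\left(a + 1 \right)}}{4} - \frac{9 \log{\left(2 \right)}}{4} + C$.

At $a = 7$ the integrand is identically $0$, so $I(7) = 0$. The closed form gives $0$, hence $C = 0$.

Setting $a = \frac{7}{6}$:
$$I = \log{\left(\frac{13^{\frac{3}{4}} \sqrt[4]{3}}{24} \right)}.$$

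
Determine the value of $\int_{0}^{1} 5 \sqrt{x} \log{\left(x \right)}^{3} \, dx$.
$- \frac{160}{27}$

Start from the elementary integral
$$J(a) = \int_{0}^{1} 5 x^{a} \, dx = \frac{5}{a + 1}.$$

Differentiating under the integral sign brings down a factor of $\ln x$:
$$\frac{dJ}{da} = \int_{0}^{1} 5 x^{a} \log{\left(x \right)} \, dx = - \frac{5}{\left(a + 1\right)^{2}}.$$

Repeating $3$ times in total — each differentiation brings down another $\ln x$ — gives
$$\frac{d^{3}J}{da^{3}} = \int_{0}^{1} 5 x^{a} \log{\left(x \right)}^{3} \, dx = - \frac{30}{\left(a + 1\right)^{4}},$$
and the integrand here is exactly the target integrand, so $I = - \frac{30}{\left(a + 1\right)^{4}}$.

Setting $a = \frac{1}{2}$:
$$I = - \frac{160}{27}.$$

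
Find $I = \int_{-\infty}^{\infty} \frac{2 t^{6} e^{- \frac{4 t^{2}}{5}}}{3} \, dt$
$\frac{625 \sqrt{5} \sqrt{\pi}}{512}$

Consider the simpler parametrised integral
$$J(a) = \int_{-\infty}^{\infty} \frac{2 e^{- a t^{2}}}{3} \, dt = \frac{2 \sqrt{\pi}}{3 \sqrt{a}}.$$

Differentiating under the integral sign brings down a factor of $(-t^2)$:
$$\frac{dJ}{da} = \int_{-\infty}^{\infty} - \frac{2 t^{2} e^{- a t^{2}}}{3} \, dt = - \frac{\sqrt{\pi}}{3 a^{\frac{3}{2}}}.$$

Repeating $3$ times in total — each differentiation brings down another $(-t^2)$ — gives
$$\frac{d^{3}J}{da^{3}} = \int_{-\infty}^{\infty} - \frac{2 t^{6} e^{- a t^{2}}}{3} \, dt = - \frac{5 \sqrt{\pi}}{4 a^{\frac{7}{2}}},$$
and the integrand here is $(-1)^{3}$ times the target integrand, so $I = (-1)^{3}\,\frac{d^{3}J}{da^{3}} = \frac{5 \sqrt{\pi}}{4 a^{\frac{7}{2}}}$.

Setting $a = \frac{4}{5}$:
$$I = \frac{625 \sqrt{5} \sqrt{\pi}}{512}.$$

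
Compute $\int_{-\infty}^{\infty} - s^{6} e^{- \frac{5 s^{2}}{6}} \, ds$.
$- \frac{81 \sqrt{30} \sqrt{\pi}}{125}$

Start from the elementary integral
$$J(a) = \int_{-\infty}^{\infty} - e^{- a s^{2}} \, ds = - \frac{\sqrt{\pi}}{\sqrt{a}}.$$

Differentiating under the integral sign brings down a factor of $(-s^2)$:
$$\frac{dJ}{da} = \int_{-\infty}^{\infty} s^{2} e^{- a s^{2}} \, ds = \frac{\sqrt{\pi}}{2 a^{\frac{3}{2}}}.$$

Repeating $3$ times in total — each differentiation brings down another $(-s^2)$ — gives
$$\frac{d^{3}J}{da^{3}} = \int_{-\infty}^{\infty} s^{6} e^{- a s^{2}} \, ds = \frac{15 \sqrt{\pi}}{8 a^{\frac{7}{2}}},$$
and the integrand here is $(-1)^{3}$ times the target integrand, so $I = (-1)^{3}\,\frac{d^{3}J}{da^{3}} = - \frac{15 \sqrt{\pi}}{8 a^{\frac{7}{2}}}$.

Setting $a = \frac{5}{6}$:
$$I = - \frac{81 \sqrt{30} \sqrt{\pi}}{125}.$$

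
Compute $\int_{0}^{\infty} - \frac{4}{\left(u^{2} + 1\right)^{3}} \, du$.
$- \frac{3 \pi}{4}$

Recall the elementary integral
$$J(a) = \int_{0}^{\infty} - \frac{4}{a^{2} + u^{2}} \, du = - \frac{2 \pi}{a}.$$

Differentiating under the integral sign with respect to $a$,
$$\frac{dJ}{da} = \int_{0}^{\infty} \frac{8 a}{\left(a^{2} + u^{2}\right)^{2}} \, du = \frac{2 \pi}{a^{2}},$$
so $\int_{0}^{\infty} - \frac{4}{\left(a^{2} + u^{2}\right)^{2}} \, du = - \frac{\pi}{a^{3}}$.

Repeating — each differentiation of $1/(u^2+a^2)^j$ produces $-2ja/(u^2+a^2)^{j+1}$ — and dividing through by $-2ja$ at each step yields, after $2$ differentiations in total,
$$\int_{0}^{\infty} - \frac{4}{\left(a^{2} + u^{2}\right)^{3}} \, du = - \frac{3 \pi}{4 a^{5}}.$$

Setting $a = 1$:
$$I = - \frac{3 \pi}{4}.$$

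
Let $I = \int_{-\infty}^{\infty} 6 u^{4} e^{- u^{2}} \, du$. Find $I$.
$\frac{9 \sqrt{\pi}}{2}$

Begin with the known integral
$$J(a) = \int_{-\infty}^{\infty} 6 e^{- a u^{2}} \, du = \frac{6 \sqrt{\pi}}{\sqrt{a}}.$$

Differentiating under the integral sign brings down a factor of $(-u^2)$:
$$\frac{dJ}{da} = \int_{-\infty}^{\infty} - 6 u^{2} e^{- a u^{2}} \, du = - \frac{3 \sqrt{\pi}}{a^{\frac{3}{2}}}.$$

Repeating twice in total — each differentiation brings down another $(-u^2)$ — gives
$$\frac{d^{2}J}{da^{2}} = \int_{-\infty}^{\infty} 6 u^{4} e^{- a u^{2}} \, du = \frac{9 \sqrt{\pi}}{2 a^{\frac{5}{2}}},$$
and the integrand here is exactly the target integrand, so $I = \frac{9 \sqrt{\pi}}{2 a^{\frac{5}{2}}}$.

Setting $a = 1$:
$$I = \frac{9 \sqrt{\pi}}{2}.$$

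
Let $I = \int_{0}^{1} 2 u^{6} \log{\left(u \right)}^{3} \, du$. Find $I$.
$- \frac{12}{2401}$

Consider the simpler parametrised integral
$$J(a) = \int_{0}^{1} 2 u^{a} \, du = \frac{2}{a + 1}.$$

Differentiating under the integral sign brings down a factor of $\ln u$:
$$\frac{dJ}{da} = \int_{0}^{1} 2 u^{a} \log{\left(u \right)} \, du = - \frac{2}{\left(a + 1\right)^{2}}.$$

Repeating $3$ times in total — each differentiation brings down another $\ln u$ — gives
$$\frac{d^{3}J}{da^{3}} = \int_{0}^{1} 2 u^{a} \log{\left(u \right)}^{3} \, du = - \frac{12}{\left(a + 1\right)^{4}},$$
and the integrand here is exactly the target integrand, so $I = - \frac{12}{\left(a + 1\right)^{4}}$.

Setting $a = 6$:
$$I = - \frac{12}{2401}.$$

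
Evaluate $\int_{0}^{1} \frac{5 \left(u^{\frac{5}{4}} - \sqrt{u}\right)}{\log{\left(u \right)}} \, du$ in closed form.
$- \log{\left(\frac{32}{243} \right)}$

Replace the exponent $\frac{1}{2}$ by a parameter $a$: let $I(a) = \int_{0}^{1} \frac{5 \left(u^{\frac{5}{4}} - u^{a}\right)}{\log{\left(u \right)}} \, du$.

Since $\dfrac{\partial}{\partial a}\,u^{a} = u^{a} \ln u$, the $\ln u$ in the denominator cancels and
$$\frac{dI}{da} = \int_{0}^{1} -5 u^{a} \, du = -5 \left[\frac{u^{a+1}}{a+1}\right]_0^1 = - \frac{5}{a + 1}.$$

Integrating with respect to $a$ gives $I(a) = - \log{\left(\frac{1024 \left(a + 1\right)^{5}}{59049} \right)} + C$.

At $a = \frac{5}{4}$ the integrand is identically $0$, so $I(\frac{5}{4}) = 0$. The closed form gives $0$, hence $C = 0$.

Setting $a = \frac{1}{2}$:
$$I = - \log{\left(\frac{32}{243} \right)}.$$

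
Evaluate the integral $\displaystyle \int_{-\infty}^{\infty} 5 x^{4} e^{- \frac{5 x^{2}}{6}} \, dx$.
$\frac{27 \sqrt{30} \sqrt{\pi}}{25}$

Consider the simpler parametrised integral
$$J(a) = \int_{-\infty}^{\infty} 5 e^{- a x^{2}} \, dx = \frac{5 \sqrt{\pi}}{\sqrt{a}}.$$

Differentiating under the integral sign brings down a factor of $(-x^2)$:
$$\frac{dJ}{da} = \int_{-\infty}^{\infty} - 5 x^{2} e^{- a x^{2}} \, dx = - \frac{5 \sqrt{\pi}}{2 a^{\frac{3}{2}}}.$$

Repeating twice in total — each differentiation brings down another $(-x^2)$ — gives
$$\frac{d^{2}J}{da^{2}} = \int_{-\infty}^{\infty} 5 x^{4} e^{- a x^{2}} \, dx = \frac{15 \sqrt{\pi}}{4 a^{\frac{5}{2}}},$$
and the integrand here is exactly the target integrand, so $I = \frac{15 \sqrt{\pi}}{4 a^{\frac{5}{2}}}$.

Setting $a = \frac{5}{6}$:
$$I = \frac{27 \sqrt{30} \sqrt{\pi}}{25}.$$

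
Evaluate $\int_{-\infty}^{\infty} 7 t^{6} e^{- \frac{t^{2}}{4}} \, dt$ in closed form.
$1680 \sqrt{\pi}$

Consider the simpler parametrised integral
$$J(a) = \int_{-\infty}^{\infty} 7 e^{- a t^{2}} \, dt = \frac{7 \sqrt{\pi}}{\sqrt{a}}.$$

Differentiating under the integral sign brings down a factor of $(-t^2)$:
$$\frac{dJ}{da} = \int_{-\infty}^{\infty} - 7 t^{2} e^{- a t^{2}} \, dt = - \frac{7 \sqrt{\pi}}{2 a^{\frac{3}{2}}}.$$

Repeating $3$ times in total — each differentiation brings down another $(-t^2)$ — gives
$$\frac{d^{3}J}{da^{3}} = \int_{-\infty}^{\infty} - 7 t^{6} e^{- a t^{2}} \, dt = - \frac{105 \sqrt{\pi}}{8 a^{\frac{7}{2}}},$$
and the integrand here is $(-1)^{3}$ times the target integrand, so $I = (-1)^{3}\,\frac{d^{3}J}{da^{3}} = \frac{105 \sqrt{\pi}}{8 a^{\frac{7}{2}}}$.

Setting $a = \frac{1}{4}$:
$$I = 1680 \sqrt{\pi}.$$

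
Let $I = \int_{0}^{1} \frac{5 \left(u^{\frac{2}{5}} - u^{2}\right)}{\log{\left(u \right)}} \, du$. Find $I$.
$\log{\left(\frac{16807}{759375} \right)}$

Consider the one-parameter family: let $I(a) = \int_{0}^{1} \frac{5 \left(- u^{2} + u^{a}\right)}{\log{\left(u \right)}} \, du$.

Since $\dfrac{\partial}{\partial a}\,u^{a} = u^{a} \ln u$, the $\ln u$ in the denominator cancels and
$$\frac{dI}{da} = \int_{0}^{1} 5 u^{a} \, du = 5 \left[\frac{u^{a+1}}{a+1}\right]_0^1 = \frac{5}{a + 1}.$$

Integrating with respect to $a$ gives $I(a) = \log{\left(\frac{\left(a + 1\right)^{5}}{243} \right)} + C$.

At $a = 2$ the integrand is identically $0$, so $I(2) = 0$. The closed form gives $0$, hence $C = 0$.

Setting $a = \frac{2}{5}$:
$$I = \log{\left(\frac{16807}{759375} \right)}.$$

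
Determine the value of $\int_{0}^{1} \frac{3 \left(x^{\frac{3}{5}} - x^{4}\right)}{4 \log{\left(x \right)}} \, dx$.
$- \frac{3 \log{\left(5 \right)}}{2} + \frac{9 \log{\left(2 \right)}}{4}$

Replace the exponent $\frac{3}{5}$ by a parameter $a$: let $I(a) = \int_{0}^{1} \frac{3 \left(- x^{4} + x^{a}\right)}{4 \log{\left(x \right)}} \, dx$.

Since $\dfrac{\partial}{\partial a}\,x^{a} = x^{a} \ln x$, the $\ln x$ in the denominator cancels and
$$\frac{dI}{da} = \int_{0}^{1} \frac{3}{4} x^{a} \, dx = \frac{3}{4} \left[\frac{x^{a+1}}{a+1}\right]_0^1 = \frac{3}{4 \left(a + 1\right)}.$$

Integrating with respect to $a$ gives $I(a) = \frac{3 \log{\left(a + 1 \right)}}{4} - \frac{3 \log{\left(5 \right)}}{4} + C$.

At $a = 4$ the integrand is identically $0$, so $I(4) = 0$. The closed form gives $0$, hence $C = 0$.

Setting $a = \frac{3}{5}$:
$$I = - \frac{3 \log{\left(5 \right)}}{2} + \frac{9 \log{\left(2 \right)}}{4}.$$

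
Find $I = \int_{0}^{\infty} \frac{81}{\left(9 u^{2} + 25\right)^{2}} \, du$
$\frac{27 \pi}{500}$

Recall the elementary integral
$$J(a) = \int_{0}^{\infty} \frac{1}{a^{2} + u^{2}} \, du = \frac{\pi}{2 a}.$$

Differentiating under the integral sign with respect to $a$,
$$\frac{dJ}{da} = \int_{0}^{\infty} - \frac{2 a}{\left(a^{2} + u^{2}\right)^{2}} \, du = - \frac{\pi}{2 a^{2}},$$
so $\int_{0}^{\infty} \frac{1}{\left(a^{2} + u^{2}\right)^{2}} \, du = \frac{\pi}{4 a^{3}}$.

Setting $a = \frac{5}{3}$:
$$I = \frac{27 \pi}{500}.$$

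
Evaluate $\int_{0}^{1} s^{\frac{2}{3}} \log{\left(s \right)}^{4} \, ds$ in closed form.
$\frac{5832}{3125}$

Begin with the known integral
$$J(a) = \int_{0}^{1} s^{a} \, ds = \frac{1}{a + 1}.$$

Differentiating under the integral sign brings down a factor of $\ln s$:
$$\frac{dJ}{da} = \int_{0}^{1} s^{a} \log{\left(s \right)} \, ds = - \frac{1}{\left(a + 1\right)^{2}}.$$

Repeating $4$ times in total — each differentiation brings down another $\ln s$ — gives
$$\frac{d^{4}J}{da^{4}} = \int_{0}^{1} s^{a} \log{\left(s \right)}^{4} \, ds = \frac{24}{\left(a + 1\right)^{5}},$$
and the integrand here is exactly the target integrand, so $I = \frac{24}{\left(a + 1\right)^{5}}$.

Setting $a = \frac{2}{3}$:
$$I = \frac{5832}{3125}.$$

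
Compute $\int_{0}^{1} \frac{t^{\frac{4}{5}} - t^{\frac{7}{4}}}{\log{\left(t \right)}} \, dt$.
$\log{\left(\frac{36}{55} \right)}$

Replace the exponent $\frac{4}{5}$ by a parameter $a$: let $I(a) = \int_{0}^{1} \frac{- t^{\frac{7}{4}} + t^{a}}{\log{\left(t \right)}} \, dt$.

Since $\dfrac{\partial}{\partial a}\,t^{a} = t^{a} \ln t$, the $\ln t$ in the denominator cancels and
$$\frac{dI}{da} = \int_{0}^{1} t^{a} \, dt = \left[\frac{t^{a+1}}{a+1}\right]_0^1 = \frac{1}{a + 1}.$$

Integrating with respect to $a$ gives $I(a) = \log{\left(\frac{4 a}{11} + \frac{4}{11} \right)} + C$.

At $a = \frac{7}{4}$ the integrand is identically $0$, so $I(\frac{7}{4}) = 0$. The closed form gives $0$, hence $C = 0$.

Setting $a = \frac{4}{5}$:
$$I = \log{\left(\frac{36}{55} \right)}.$$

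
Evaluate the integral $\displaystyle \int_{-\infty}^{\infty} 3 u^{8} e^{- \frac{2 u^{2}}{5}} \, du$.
$\frac{196875 \sqrt{10} \sqrt{\pi}}{512}$

Begin with the known integral
$$J(a) = \int_{-\infty}^{\infty} 3 e^{- a u^{2}} \, du = \frac{3 \sqrt{\pi}}{\sqrt{a}}.$$

Differentiating under the integral sign brings down a factor of $(-u^2)$:
$$\frac{dJ}{da} = \int_{-\infty}^{\infty} - 3 u^{2} e^{- a u^{2}} \, du = - \frac{3 \sqrt{\pi}}{2 a^{\frac{3}{2}}}.$$

Repeating $4$ times in total — each differentiation brings down another $(-u^2)$ — gives
$$\frac{d^{4}J}{da^{4}} = \int_{-\infty}^{\infty} 3 u^{8} e^{- a u^{2}} \, du = \frac{315 \sqrt{\pi}}{16 a^{\frac{9}{2}}},$$
and the integrand here is exactly the target integrand, so $I = \frac{315 \sqrt{\pi}}{16 a^{\frac{9}{2}}}$.

Setting $a = \frac{2}{5}$:
$$I = \frac{196875 \sqrt{10} \sqrt{\pi}}{512}.$$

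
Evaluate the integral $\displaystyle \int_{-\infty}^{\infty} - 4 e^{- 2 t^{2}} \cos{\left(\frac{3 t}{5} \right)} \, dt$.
$- \frac{2 \sqrt{2} \sqrt{\pi}}{e^{\frac{9}{200}}}$

Treat the cosine frequency as a parameter and define $I(b) = \int_{-\infty}^{\infty} - 4 e^{- 2 t^{2}} \cos{\left(b t \right)} \, dt$.

Differentiating under the integral sign,
$$I'(b) = \int_{-\infty}^{\infty} 4 t e^{- 2 t^{2}} \sin{\left(b t \right)} \, dt.$$

Integrate $\int_{-\infty}^{\infty} t \sin(b t)\, e^{- 2 t^{2}}\, dt$ by parts with $u = \sin(b t)$ and $dv = t\, e^{- 2 t^{2}}\, dt$, giving $v = - \frac{e^{- 2 t^{2}}}{4}$. The boundary term vanishes and
$$\int_{-\infty}^{\infty} t \sin(b t)\, e^{- 2 t^{2}}\, dt = \frac{b}{4} \int_{-\infty}^{\infty} \cos(b t)\, e^{- 2 t^{2}}\, dt,$$
so $I'(b) = - \frac{b}{4}\, I(b)$.

This is a separable first-order ODE; solving with the initial condition $I(0) = \int_{-\infty}^{\infty} - 4 e^{- 2 t^{2}}\,dt = - 2 \sqrt{2} \sqrt{\pi}$ gives
$$I(b) = - 2 \sqrt{2} \sqrt{\pi} e^{- \frac{b^{2}}{8}}.$$

Setting $b = \frac{3}{5}$:
$$I = - \frac{2 \sqrt{2} \sqrt{\pi}}{e^{\frac{9}{200}}}.$$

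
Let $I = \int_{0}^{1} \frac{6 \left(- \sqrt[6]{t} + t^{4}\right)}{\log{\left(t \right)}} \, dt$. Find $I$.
$\log{\left(\frac{729000000}{117649} \right)}$

Replace the exponent $\frac{1}{6}$ by a parameter $a$: let $I(a) = \int_{0}^{1} \frac{6 \left(t^{4} - t^{a}\right)}{\log{\left(t \right)}} \, dt$.

Since $\dfrac{\partial}{\partial a}\,t^{a} = t^{a} \ln t$, the $\ln t$ in the denominator cancels and
$$\frac{dI}{da} = \int_{0}^{1} -6 t^{a} \, dt = -6 \left[\frac{t^{a+1}}{a+1}\right]_0^1 = - \frac{6}{a + 1}.$$

Integrating with respect to $a$ gives $I(a) = \log{\left(\frac{15625}{\left(a + 1\right)^{6}} \right)} + C$.

At $a = 4$ the integrand is identically $0$, so $I(4) = 0$. The closed form gives $0$, hence $C = 0$.

Setting $a = \frac{1}{6}$:
$$I = \log{\left(\frac{729000000}{117649} \right)}.$$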